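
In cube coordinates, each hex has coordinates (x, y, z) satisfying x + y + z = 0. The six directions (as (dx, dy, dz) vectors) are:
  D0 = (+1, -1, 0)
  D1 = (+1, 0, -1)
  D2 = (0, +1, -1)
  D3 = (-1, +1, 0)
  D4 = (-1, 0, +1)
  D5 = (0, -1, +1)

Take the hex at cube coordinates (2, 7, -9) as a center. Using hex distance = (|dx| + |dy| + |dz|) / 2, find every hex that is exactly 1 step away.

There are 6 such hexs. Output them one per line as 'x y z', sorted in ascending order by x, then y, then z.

Answer: 1 7 -8
1 8 -9
2 6 -8
2 8 -10
3 6 -9
3 7 -10

Derivation:
Walk ring at distance 1 from (2, 7, -9):
Start at center + D4*1 = (1, 7, -8)
  hex 0: (1, 7, -8)
  hex 1: (2, 6, -8)
  hex 2: (3, 6, -9)
  hex 3: (3, 7, -10)
  hex 4: (2, 8, -10)
  hex 5: (1, 8, -9)
Sorted: 6 hexes.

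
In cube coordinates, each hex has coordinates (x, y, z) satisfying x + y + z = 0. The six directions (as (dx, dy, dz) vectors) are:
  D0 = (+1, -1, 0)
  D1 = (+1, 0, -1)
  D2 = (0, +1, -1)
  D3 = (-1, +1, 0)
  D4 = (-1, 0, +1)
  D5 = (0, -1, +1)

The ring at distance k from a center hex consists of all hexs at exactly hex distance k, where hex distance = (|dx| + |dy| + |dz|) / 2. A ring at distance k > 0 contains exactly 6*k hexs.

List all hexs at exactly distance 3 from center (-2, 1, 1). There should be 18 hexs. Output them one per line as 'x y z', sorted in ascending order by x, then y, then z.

Answer: -5 1 4
-5 2 3
-5 3 2
-5 4 1
-4 0 4
-4 4 0
-3 -1 4
-3 4 -1
-2 -2 4
-2 4 -2
-1 -2 3
-1 3 -2
0 -2 2
0 2 -2
1 -2 1
1 -1 0
1 0 -1
1 1 -2

Derivation:
Walk ring at distance 3 from (-2, 1, 1):
Start at center + D4*3 = (-5, 1, 4)
  hex 0: (-5, 1, 4)
  hex 1: (-4, 0, 4)
  hex 2: (-3, -1, 4)
  hex 3: (-2, -2, 4)
  hex 4: (-1, -2, 3)
  hex 5: (0, -2, 2)
  hex 6: (1, -2, 1)
  hex 7: (1, -1, 0)
  hex 8: (1, 0, -1)
  hex 9: (1, 1, -2)
  hex 10: (0, 2, -2)
  hex 11: (-1, 3, -2)
  hex 12: (-2, 4, -2)
  hex 13: (-3, 4, -1)
  hex 14: (-4, 4, 0)
  hex 15: (-5, 4, 1)
  hex 16: (-5, 3, 2)
  hex 17: (-5, 2, 3)
Sorted: 18 hexes.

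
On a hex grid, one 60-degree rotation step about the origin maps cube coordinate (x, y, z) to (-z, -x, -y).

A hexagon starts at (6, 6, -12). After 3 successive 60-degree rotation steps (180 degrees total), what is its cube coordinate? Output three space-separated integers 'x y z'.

Start: (6, 6, -12)
Step 1: (6, 6, -12) -> (-(-12), -(6), -(6)) = (12, -6, -6)
Step 2: (12, -6, -6) -> (-(-6), -(12), -(-6)) = (6, -12, 6)
Step 3: (6, -12, 6) -> (-(6), -(6), -(-12)) = (-6, -6, 12)

Answer: -6 -6 12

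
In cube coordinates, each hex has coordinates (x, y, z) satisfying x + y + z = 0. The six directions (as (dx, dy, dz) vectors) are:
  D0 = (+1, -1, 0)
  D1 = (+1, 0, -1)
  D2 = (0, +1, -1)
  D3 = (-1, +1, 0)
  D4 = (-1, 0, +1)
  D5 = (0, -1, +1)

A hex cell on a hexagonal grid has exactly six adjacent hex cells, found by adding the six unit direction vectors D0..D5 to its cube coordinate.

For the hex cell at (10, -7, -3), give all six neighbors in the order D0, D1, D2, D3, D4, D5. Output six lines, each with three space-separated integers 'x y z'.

Answer: 11 -8 -3
11 -7 -4
10 -6 -4
9 -6 -3
9 -7 -2
10 -8 -2

Derivation:
Center: (10, -7, -3). Add each direction:
  D0: (10, -7, -3) + (1, -1, 0) = (11, -8, -3)
  D1: (10, -7, -3) + (1, 0, -1) = (11, -7, -4)
  D2: (10, -7, -3) + (0, 1, -1) = (10, -6, -4)
  D3: (10, -7, -3) + (-1, 1, 0) = (9, -6, -3)
  D4: (10, -7, -3) + (-1, 0, 1) = (9, -7, -2)
  D5: (10, -7, -3) + (0, -1, 1) = (10, -8, -2)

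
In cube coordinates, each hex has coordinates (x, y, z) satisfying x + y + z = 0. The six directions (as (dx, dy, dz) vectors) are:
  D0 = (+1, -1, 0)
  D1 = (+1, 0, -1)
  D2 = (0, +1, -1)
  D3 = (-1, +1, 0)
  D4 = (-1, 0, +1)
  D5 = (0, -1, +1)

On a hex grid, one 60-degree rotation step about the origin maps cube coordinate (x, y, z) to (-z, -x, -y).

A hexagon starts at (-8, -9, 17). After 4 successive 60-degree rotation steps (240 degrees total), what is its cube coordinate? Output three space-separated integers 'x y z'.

Start: (-8, -9, 17)
Step 1: (-8, -9, 17) -> (-(17), -(-8), -(-9)) = (-17, 8, 9)
Step 2: (-17, 8, 9) -> (-(9), -(-17), -(8)) = (-9, 17, -8)
Step 3: (-9, 17, -8) -> (-(-8), -(-9), -(17)) = (8, 9, -17)
Step 4: (8, 9, -17) -> (-(-17), -(8), -(9)) = (17, -8, -9)

Answer: 17 -8 -9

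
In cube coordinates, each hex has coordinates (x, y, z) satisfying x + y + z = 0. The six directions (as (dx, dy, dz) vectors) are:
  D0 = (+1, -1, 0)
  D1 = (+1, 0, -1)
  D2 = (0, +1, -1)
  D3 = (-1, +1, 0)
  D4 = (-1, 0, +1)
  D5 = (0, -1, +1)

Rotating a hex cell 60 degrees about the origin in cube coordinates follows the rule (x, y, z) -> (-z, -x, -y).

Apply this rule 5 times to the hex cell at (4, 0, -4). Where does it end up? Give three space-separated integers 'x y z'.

Answer: 0 4 -4

Derivation:
Start: (4, 0, -4)
Step 1: (4, 0, -4) -> (-(-4), -(4), -(0)) = (4, -4, 0)
Step 2: (4, -4, 0) -> (-(0), -(4), -(-4)) = (0, -4, 4)
Step 3: (0, -4, 4) -> (-(4), -(0), -(-4)) = (-4, 0, 4)
Step 4: (-4, 0, 4) -> (-(4), -(-4), -(0)) = (-4, 4, 0)
Step 5: (-4, 4, 0) -> (-(0), -(-4), -(4)) = (0, 4, -4)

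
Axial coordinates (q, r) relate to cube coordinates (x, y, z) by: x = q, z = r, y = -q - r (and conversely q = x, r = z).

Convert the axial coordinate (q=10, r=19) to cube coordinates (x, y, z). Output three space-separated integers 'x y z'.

x = q = 10
z = r = 19
y = -x - z = -(10) - (19) = -29

Answer: 10 -29 19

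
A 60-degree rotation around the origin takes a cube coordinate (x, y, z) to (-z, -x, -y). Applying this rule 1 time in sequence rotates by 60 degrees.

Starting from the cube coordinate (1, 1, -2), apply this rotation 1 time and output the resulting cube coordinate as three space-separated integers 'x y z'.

Answer: 2 -1 -1

Derivation:
Start: (1, 1, -2)
Step 1: (1, 1, -2) -> (-(-2), -(1), -(1)) = (2, -1, -1)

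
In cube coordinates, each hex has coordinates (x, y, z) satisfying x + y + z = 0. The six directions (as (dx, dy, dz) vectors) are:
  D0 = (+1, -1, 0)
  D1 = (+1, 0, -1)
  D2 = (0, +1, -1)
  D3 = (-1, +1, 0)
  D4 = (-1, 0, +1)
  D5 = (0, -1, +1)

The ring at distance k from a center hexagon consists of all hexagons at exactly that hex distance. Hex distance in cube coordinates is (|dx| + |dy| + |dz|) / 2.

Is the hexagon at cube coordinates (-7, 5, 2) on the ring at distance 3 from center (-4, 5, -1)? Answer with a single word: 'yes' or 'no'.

|px - cx| = |-7 - (-4)| = 3
|py - cy| = |5 - 5| = 0
|pz - cz| = |2 - (-1)| = 3
distance = (3+0+3)/2 = 6/2 = 3
radius = 3; distance == radius -> yes

Answer: yes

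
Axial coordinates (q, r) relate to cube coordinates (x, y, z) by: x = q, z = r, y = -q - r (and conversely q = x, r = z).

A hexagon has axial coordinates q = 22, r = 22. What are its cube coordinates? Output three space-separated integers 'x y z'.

Answer: 22 -44 22

Derivation:
x = q = 22
z = r = 22
y = -x - z = -(22) - (22) = -44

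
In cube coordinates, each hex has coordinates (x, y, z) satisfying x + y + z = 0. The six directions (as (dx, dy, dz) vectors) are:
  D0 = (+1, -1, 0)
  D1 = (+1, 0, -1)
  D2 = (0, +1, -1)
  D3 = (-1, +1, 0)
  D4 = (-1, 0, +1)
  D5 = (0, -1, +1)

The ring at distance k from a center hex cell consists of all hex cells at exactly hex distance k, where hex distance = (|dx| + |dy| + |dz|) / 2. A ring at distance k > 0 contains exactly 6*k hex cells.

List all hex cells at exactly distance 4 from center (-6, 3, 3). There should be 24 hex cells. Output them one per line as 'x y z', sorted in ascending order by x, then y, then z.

Walk ring at distance 4 from (-6, 3, 3):
Start at center + D4*4 = (-10, 3, 7)
  hex 0: (-10, 3, 7)
  hex 1: (-9, 2, 7)
  hex 2: (-8, 1, 7)
  hex 3: (-7, 0, 7)
  hex 4: (-6, -1, 7)
  hex 5: (-5, -1, 6)
  hex 6: (-4, -1, 5)
  hex 7: (-3, -1, 4)
  hex 8: (-2, -1, 3)
  hex 9: (-2, 0, 2)
  hex 10: (-2, 1, 1)
  hex 11: (-2, 2, 0)
  hex 12: (-2, 3, -1)
  hex 13: (-3, 4, -1)
  hex 14: (-4, 5, -1)
  hex 15: (-5, 6, -1)
  hex 16: (-6, 7, -1)
  hex 17: (-7, 7, 0)
  hex 18: (-8, 7, 1)
  hex 19: (-9, 7, 2)
  hex 20: (-10, 7, 3)
  hex 21: (-10, 6, 4)
  hex 22: (-10, 5, 5)
  hex 23: (-10, 4, 6)
Sorted: 24 hexes.

Answer: -10 3 7
-10 4 6
-10 5 5
-10 6 4
-10 7 3
-9 2 7
-9 7 2
-8 1 7
-8 7 1
-7 0 7
-7 7 0
-6 -1 7
-6 7 -1
-5 -1 6
-5 6 -1
-4 -1 5
-4 5 -1
-3 -1 4
-3 4 -1
-2 -1 3
-2 0 2
-2 1 1
-2 2 0
-2 3 -1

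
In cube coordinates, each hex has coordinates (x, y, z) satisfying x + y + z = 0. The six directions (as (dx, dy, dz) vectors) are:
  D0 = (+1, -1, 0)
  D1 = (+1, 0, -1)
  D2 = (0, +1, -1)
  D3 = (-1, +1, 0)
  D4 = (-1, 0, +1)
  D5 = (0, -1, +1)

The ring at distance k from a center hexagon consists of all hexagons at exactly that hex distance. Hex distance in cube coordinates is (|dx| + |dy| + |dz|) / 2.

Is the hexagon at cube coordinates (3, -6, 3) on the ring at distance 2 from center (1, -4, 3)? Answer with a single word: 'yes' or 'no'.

|px - cx| = |3 - 1| = 2
|py - cy| = |-6 - (-4)| = 2
|pz - cz| = |3 - 3| = 0
distance = (2+2+0)/2 = 4/2 = 2
radius = 2; distance == radius -> yes

Answer: yes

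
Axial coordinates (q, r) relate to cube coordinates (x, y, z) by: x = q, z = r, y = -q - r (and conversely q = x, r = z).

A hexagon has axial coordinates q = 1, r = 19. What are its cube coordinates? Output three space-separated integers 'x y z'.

Answer: 1 -20 19

Derivation:
x = q = 1
z = r = 19
y = -x - z = -(1) - (19) = -20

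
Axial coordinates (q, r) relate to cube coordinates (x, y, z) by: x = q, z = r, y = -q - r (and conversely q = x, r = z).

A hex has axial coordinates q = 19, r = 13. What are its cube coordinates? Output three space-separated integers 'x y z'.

Answer: 19 -32 13

Derivation:
x = q = 19
z = r = 13
y = -x - z = -(19) - (13) = -32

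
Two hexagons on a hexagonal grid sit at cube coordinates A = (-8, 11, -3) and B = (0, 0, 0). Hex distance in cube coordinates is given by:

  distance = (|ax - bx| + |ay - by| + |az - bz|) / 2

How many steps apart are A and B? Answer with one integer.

|ax - bx| = |-8 - 0| = 8
|ay - by| = |11 - 0| = 11
|az - bz| = |-3 - 0| = 3
distance = (8 + 11 + 3) / 2 = 22 / 2 = 11

Answer: 11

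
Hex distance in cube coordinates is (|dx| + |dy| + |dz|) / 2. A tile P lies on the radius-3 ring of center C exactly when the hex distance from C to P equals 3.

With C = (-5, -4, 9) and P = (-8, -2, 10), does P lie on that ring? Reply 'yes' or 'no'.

|px - cx| = |-8 - (-5)| = 3
|py - cy| = |-2 - (-4)| = 2
|pz - cz| = |10 - 9| = 1
distance = (3+2+1)/2 = 6/2 = 3
radius = 3; distance == radius -> yes

Answer: yes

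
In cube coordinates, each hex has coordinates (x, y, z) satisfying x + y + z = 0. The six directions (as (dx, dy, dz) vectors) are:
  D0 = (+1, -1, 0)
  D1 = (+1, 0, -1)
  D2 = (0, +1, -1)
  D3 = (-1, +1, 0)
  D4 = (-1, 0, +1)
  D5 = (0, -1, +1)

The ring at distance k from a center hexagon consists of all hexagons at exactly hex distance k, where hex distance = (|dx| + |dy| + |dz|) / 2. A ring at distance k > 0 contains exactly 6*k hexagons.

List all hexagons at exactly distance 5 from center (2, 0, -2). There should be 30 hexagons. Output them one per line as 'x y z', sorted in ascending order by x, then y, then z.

Answer: -3 0 3
-3 1 2
-3 2 1
-3 3 0
-3 4 -1
-3 5 -2
-2 -1 3
-2 5 -3
-1 -2 3
-1 5 -4
0 -3 3
0 5 -5
1 -4 3
1 5 -6
2 -5 3
2 5 -7
3 -5 2
3 4 -7
4 -5 1
4 3 -7
5 -5 0
5 2 -7
6 -5 -1
6 1 -7
7 -5 -2
7 -4 -3
7 -3 -4
7 -2 -5
7 -1 -6
7 0 -7

Derivation:
Walk ring at distance 5 from (2, 0, -2):
Start at center + D4*5 = (-3, 0, 3)
  hex 0: (-3, 0, 3)
  hex 1: (-2, -1, 3)
  hex 2: (-1, -2, 3)
  hex 3: (0, -3, 3)
  hex 4: (1, -4, 3)
  hex 5: (2, -5, 3)
  hex 6: (3, -5, 2)
  hex 7: (4, -5, 1)
  hex 8: (5, -5, 0)
  hex 9: (6, -5, -1)
  hex 10: (7, -5, -2)
  hex 11: (7, -4, -3)
  hex 12: (7, -3, -4)
  hex 13: (7, -2, -5)
  hex 14: (7, -1, -6)
  hex 15: (7, 0, -7)
  hex 16: (6, 1, -7)
  hex 17: (5, 2, -7)
  hex 18: (4, 3, -7)
  hex 19: (3, 4, -7)
  hex 20: (2, 5, -7)
  hex 21: (1, 5, -6)
  hex 22: (0, 5, -5)
  hex 23: (-1, 5, -4)
  hex 24: (-2, 5, -3)
  hex 25: (-3, 5, -2)
  hex 26: (-3, 4, -1)
  hex 27: (-3, 3, 0)
  hex 28: (-3, 2, 1)
  hex 29: (-3, 1, 2)
Sorted: 30 hexes.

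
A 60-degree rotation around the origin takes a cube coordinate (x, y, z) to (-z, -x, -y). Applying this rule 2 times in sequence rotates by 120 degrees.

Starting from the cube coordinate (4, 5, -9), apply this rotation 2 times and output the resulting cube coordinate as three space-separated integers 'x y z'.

Answer: 5 -9 4

Derivation:
Start: (4, 5, -9)
Step 1: (4, 5, -9) -> (-(-9), -(4), -(5)) = (9, -4, -5)
Step 2: (9, -4, -5) -> (-(-5), -(9), -(-4)) = (5, -9, 4)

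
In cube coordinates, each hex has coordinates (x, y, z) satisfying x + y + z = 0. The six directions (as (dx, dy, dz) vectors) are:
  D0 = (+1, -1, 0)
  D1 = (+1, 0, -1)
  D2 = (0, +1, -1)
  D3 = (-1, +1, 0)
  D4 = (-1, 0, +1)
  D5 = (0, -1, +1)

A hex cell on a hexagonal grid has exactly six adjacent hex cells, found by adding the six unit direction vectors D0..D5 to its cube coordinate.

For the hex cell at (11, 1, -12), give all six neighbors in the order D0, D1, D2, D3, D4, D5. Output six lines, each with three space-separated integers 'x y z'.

Answer: 12 0 -12
12 1 -13
11 2 -13
10 2 -12
10 1 -11
11 0 -11

Derivation:
Center: (11, 1, -12). Add each direction:
  D0: (11, 1, -12) + (1, -1, 0) = (12, 0, -12)
  D1: (11, 1, -12) + (1, 0, -1) = (12, 1, -13)
  D2: (11, 1, -12) + (0, 1, -1) = (11, 2, -13)
  D3: (11, 1, -12) + (-1, 1, 0) = (10, 2, -12)
  D4: (11, 1, -12) + (-1, 0, 1) = (10, 1, -11)
  D5: (11, 1, -12) + (0, -1, 1) = (11, 0, -11)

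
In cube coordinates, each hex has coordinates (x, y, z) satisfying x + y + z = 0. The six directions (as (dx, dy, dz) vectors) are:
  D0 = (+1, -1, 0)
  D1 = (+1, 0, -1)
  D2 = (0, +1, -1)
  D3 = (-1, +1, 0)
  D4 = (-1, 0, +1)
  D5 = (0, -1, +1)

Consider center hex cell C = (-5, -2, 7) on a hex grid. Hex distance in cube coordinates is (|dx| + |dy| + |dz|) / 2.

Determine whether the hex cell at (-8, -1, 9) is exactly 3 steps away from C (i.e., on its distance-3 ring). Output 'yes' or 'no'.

Answer: yes

Derivation:
|px - cx| = |-8 - (-5)| = 3
|py - cy| = |-1 - (-2)| = 1
|pz - cz| = |9 - 7| = 2
distance = (3+1+2)/2 = 6/2 = 3
radius = 3; distance == radius -> yes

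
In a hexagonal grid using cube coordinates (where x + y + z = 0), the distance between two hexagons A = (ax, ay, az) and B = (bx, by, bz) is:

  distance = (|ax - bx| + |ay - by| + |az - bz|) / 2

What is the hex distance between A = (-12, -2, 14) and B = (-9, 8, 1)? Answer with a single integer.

|ax - bx| = |-12 - (-9)| = 3
|ay - by| = |-2 - 8| = 10
|az - bz| = |14 - 1| = 13
distance = (3 + 10 + 13) / 2 = 26 / 2 = 13

Answer: 13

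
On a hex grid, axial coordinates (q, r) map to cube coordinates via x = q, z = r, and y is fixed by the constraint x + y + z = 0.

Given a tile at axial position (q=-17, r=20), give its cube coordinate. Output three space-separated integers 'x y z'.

Answer: -17 -3 20

Derivation:
x = q = -17
z = r = 20
y = -x - z = -(-17) - (20) = -3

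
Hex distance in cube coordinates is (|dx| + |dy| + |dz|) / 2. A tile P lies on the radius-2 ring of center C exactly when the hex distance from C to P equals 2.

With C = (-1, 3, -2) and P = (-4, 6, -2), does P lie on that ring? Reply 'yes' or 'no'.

|px - cx| = |-4 - (-1)| = 3
|py - cy| = |6 - 3| = 3
|pz - cz| = |-2 - (-2)| = 0
distance = (3+3+0)/2 = 6/2 = 3
radius = 2; distance != radius -> no

Answer: no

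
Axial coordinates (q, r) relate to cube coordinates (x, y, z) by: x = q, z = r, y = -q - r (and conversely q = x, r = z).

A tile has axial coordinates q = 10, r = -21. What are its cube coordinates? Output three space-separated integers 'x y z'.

x = q = 10
z = r = -21
y = -x - z = -(10) - (-21) = 11

Answer: 10 11 -21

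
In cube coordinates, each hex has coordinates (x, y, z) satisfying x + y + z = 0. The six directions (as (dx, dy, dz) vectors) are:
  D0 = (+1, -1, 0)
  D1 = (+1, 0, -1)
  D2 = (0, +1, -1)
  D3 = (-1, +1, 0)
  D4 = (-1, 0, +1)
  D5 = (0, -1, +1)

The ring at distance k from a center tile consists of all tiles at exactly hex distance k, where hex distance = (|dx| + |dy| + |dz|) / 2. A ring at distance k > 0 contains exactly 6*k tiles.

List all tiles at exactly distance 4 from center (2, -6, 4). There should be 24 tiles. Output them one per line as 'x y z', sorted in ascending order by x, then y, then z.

Walk ring at distance 4 from (2, -6, 4):
Start at center + D4*4 = (-2, -6, 8)
  hex 0: (-2, -6, 8)
  hex 1: (-1, -7, 8)
  hex 2: (0, -8, 8)
  hex 3: (1, -9, 8)
  hex 4: (2, -10, 8)
  hex 5: (3, -10, 7)
  hex 6: (4, -10, 6)
  hex 7: (5, -10, 5)
  hex 8: (6, -10, 4)
  hex 9: (6, -9, 3)
  hex 10: (6, -8, 2)
  hex 11: (6, -7, 1)
  hex 12: (6, -6, 0)
  hex 13: (5, -5, 0)
  hex 14: (4, -4, 0)
  hex 15: (3, -3, 0)
  hex 16: (2, -2, 0)
  hex 17: (1, -2, 1)
  hex 18: (0, -2, 2)
  hex 19: (-1, -2, 3)
  hex 20: (-2, -2, 4)
  hex 21: (-2, -3, 5)
  hex 22: (-2, -4, 6)
  hex 23: (-2, -5, 7)
Sorted: 24 hexes.

Answer: -2 -6 8
-2 -5 7
-2 -4 6
-2 -3 5
-2 -2 4
-1 -7 8
-1 -2 3
0 -8 8
0 -2 2
1 -9 8
1 -2 1
2 -10 8
2 -2 0
3 -10 7
3 -3 0
4 -10 6
4 -4 0
5 -10 5
5 -5 0
6 -10 4
6 -9 3
6 -8 2
6 -7 1
6 -6 0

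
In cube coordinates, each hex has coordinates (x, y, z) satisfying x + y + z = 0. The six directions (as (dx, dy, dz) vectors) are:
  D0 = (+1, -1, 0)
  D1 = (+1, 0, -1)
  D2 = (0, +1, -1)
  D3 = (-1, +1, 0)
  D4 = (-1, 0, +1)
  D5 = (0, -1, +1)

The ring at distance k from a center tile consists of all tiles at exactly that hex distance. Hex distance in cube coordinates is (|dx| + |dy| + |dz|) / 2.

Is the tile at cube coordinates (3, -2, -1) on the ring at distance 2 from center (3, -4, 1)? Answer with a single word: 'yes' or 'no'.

Answer: yes

Derivation:
|px - cx| = |3 - 3| = 0
|py - cy| = |-2 - (-4)| = 2
|pz - cz| = |-1 - 1| = 2
distance = (0+2+2)/2 = 4/2 = 2
radius = 2; distance == radius -> yes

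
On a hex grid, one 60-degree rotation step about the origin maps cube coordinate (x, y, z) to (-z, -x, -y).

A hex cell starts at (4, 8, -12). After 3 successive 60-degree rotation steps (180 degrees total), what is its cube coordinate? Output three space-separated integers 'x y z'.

Start: (4, 8, -12)
Step 1: (4, 8, -12) -> (-(-12), -(4), -(8)) = (12, -4, -8)
Step 2: (12, -4, -8) -> (-(-8), -(12), -(-4)) = (8, -12, 4)
Step 3: (8, -12, 4) -> (-(4), -(8), -(-12)) = (-4, -8, 12)

Answer: -4 -8 12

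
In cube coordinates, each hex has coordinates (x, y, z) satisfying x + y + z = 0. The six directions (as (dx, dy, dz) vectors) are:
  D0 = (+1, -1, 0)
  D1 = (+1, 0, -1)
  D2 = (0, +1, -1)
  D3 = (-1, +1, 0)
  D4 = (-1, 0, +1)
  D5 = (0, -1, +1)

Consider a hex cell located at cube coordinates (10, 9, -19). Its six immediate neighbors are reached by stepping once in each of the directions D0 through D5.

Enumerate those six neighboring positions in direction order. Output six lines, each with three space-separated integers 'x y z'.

Center: (10, 9, -19). Add each direction:
  D0: (10, 9, -19) + (1, -1, 0) = (11, 8, -19)
  D1: (10, 9, -19) + (1, 0, -1) = (11, 9, -20)
  D2: (10, 9, -19) + (0, 1, -1) = (10, 10, -20)
  D3: (10, 9, -19) + (-1, 1, 0) = (9, 10, -19)
  D4: (10, 9, -19) + (-1, 0, 1) = (9, 9, -18)
  D5: (10, 9, -19) + (0, -1, 1) = (10, 8, -18)

Answer: 11 8 -19
11 9 -20
10 10 -20
9 10 -19
9 9 -18
10 8 -18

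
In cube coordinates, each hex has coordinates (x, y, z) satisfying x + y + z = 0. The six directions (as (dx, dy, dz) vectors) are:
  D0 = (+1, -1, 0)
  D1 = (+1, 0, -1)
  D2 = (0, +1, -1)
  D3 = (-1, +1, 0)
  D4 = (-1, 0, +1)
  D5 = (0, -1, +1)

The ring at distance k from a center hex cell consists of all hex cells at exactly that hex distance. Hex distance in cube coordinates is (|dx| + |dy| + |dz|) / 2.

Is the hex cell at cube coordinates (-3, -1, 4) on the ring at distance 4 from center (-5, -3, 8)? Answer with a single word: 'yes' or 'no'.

Answer: yes

Derivation:
|px - cx| = |-3 - (-5)| = 2
|py - cy| = |-1 - (-3)| = 2
|pz - cz| = |4 - 8| = 4
distance = (2+2+4)/2 = 8/2 = 4
radius = 4; distance == radius -> yes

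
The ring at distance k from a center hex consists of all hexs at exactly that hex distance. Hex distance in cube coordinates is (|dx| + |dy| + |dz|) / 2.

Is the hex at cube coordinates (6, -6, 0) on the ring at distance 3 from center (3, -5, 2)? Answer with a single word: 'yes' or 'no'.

|px - cx| = |6 - 3| = 3
|py - cy| = |-6 - (-5)| = 1
|pz - cz| = |0 - 2| = 2
distance = (3+1+2)/2 = 6/2 = 3
radius = 3; distance == radius -> yes

Answer: yes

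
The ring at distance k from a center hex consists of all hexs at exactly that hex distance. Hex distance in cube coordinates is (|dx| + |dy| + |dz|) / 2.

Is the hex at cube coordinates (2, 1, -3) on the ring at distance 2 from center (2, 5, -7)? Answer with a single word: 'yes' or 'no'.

Answer: no

Derivation:
|px - cx| = |2 - 2| = 0
|py - cy| = |1 - 5| = 4
|pz - cz| = |-3 - (-7)| = 4
distance = (0+4+4)/2 = 8/2 = 4
radius = 2; distance != radius -> no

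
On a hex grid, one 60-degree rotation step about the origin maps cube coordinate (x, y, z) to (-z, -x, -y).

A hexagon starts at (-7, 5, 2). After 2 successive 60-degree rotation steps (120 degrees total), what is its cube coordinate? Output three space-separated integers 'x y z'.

Answer: 5 2 -7

Derivation:
Start: (-7, 5, 2)
Step 1: (-7, 5, 2) -> (-(2), -(-7), -(5)) = (-2, 7, -5)
Step 2: (-2, 7, -5) -> (-(-5), -(-2), -(7)) = (5, 2, -7)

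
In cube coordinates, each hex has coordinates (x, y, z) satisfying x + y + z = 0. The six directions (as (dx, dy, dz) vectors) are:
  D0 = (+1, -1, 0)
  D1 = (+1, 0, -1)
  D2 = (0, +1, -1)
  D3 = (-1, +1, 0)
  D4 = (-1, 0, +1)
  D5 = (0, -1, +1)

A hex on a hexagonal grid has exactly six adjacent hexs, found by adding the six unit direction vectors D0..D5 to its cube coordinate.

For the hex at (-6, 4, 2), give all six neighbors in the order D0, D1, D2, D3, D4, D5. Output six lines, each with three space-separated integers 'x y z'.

Center: (-6, 4, 2). Add each direction:
  D0: (-6, 4, 2) + (1, -1, 0) = (-5, 3, 2)
  D1: (-6, 4, 2) + (1, 0, -1) = (-5, 4, 1)
  D2: (-6, 4, 2) + (0, 1, -1) = (-6, 5, 1)
  D3: (-6, 4, 2) + (-1, 1, 0) = (-7, 5, 2)
  D4: (-6, 4, 2) + (-1, 0, 1) = (-7, 4, 3)
  D5: (-6, 4, 2) + (0, -1, 1) = (-6, 3, 3)

Answer: -5 3 2
-5 4 1
-6 5 1
-7 5 2
-7 4 3
-6 3 3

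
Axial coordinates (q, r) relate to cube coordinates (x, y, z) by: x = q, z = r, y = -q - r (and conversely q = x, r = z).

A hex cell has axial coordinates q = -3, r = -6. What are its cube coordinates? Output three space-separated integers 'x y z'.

x = q = -3
z = r = -6
y = -x - z = -(-3) - (-6) = 9

Answer: -3 9 -6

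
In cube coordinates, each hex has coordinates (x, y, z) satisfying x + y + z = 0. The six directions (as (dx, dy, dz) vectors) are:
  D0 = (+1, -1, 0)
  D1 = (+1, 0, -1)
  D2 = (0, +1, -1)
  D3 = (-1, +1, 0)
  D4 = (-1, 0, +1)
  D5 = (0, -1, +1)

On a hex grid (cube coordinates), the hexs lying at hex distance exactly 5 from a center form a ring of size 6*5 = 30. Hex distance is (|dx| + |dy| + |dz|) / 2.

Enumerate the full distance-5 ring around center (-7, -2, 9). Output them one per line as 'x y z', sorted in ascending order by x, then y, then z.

Walk ring at distance 5 from (-7, -2, 9):
Start at center + D4*5 = (-12, -2, 14)
  hex 0: (-12, -2, 14)
  hex 1: (-11, -3, 14)
  hex 2: (-10, -4, 14)
  hex 3: (-9, -5, 14)
  hex 4: (-8, -6, 14)
  hex 5: (-7, -7, 14)
  hex 6: (-6, -7, 13)
  hex 7: (-5, -7, 12)
  hex 8: (-4, -7, 11)
  hex 9: (-3, -7, 10)
  hex 10: (-2, -7, 9)
  hex 11: (-2, -6, 8)
  hex 12: (-2, -5, 7)
  hex 13: (-2, -4, 6)
  hex 14: (-2, -3, 5)
  hex 15: (-2, -2, 4)
  hex 16: (-3, -1, 4)
  hex 17: (-4, 0, 4)
  hex 18: (-5, 1, 4)
  hex 19: (-6, 2, 4)
  hex 20: (-7, 3, 4)
  hex 21: (-8, 3, 5)
  hex 22: (-9, 3, 6)
  hex 23: (-10, 3, 7)
  hex 24: (-11, 3, 8)
  hex 25: (-12, 3, 9)
  hex 26: (-12, 2, 10)
  hex 27: (-12, 1, 11)
  hex 28: (-12, 0, 12)
  hex 29: (-12, -1, 13)
Sorted: 30 hexes.

Answer: -12 -2 14
-12 -1 13
-12 0 12
-12 1 11
-12 2 10
-12 3 9
-11 -3 14
-11 3 8
-10 -4 14
-10 3 7
-9 -5 14
-9 3 6
-8 -6 14
-8 3 5
-7 -7 14
-7 3 4
-6 -7 13
-6 2 4
-5 -7 12
-5 1 4
-4 -7 11
-4 0 4
-3 -7 10
-3 -1 4
-2 -7 9
-2 -6 8
-2 -5 7
-2 -4 6
-2 -3 5
-2 -2 4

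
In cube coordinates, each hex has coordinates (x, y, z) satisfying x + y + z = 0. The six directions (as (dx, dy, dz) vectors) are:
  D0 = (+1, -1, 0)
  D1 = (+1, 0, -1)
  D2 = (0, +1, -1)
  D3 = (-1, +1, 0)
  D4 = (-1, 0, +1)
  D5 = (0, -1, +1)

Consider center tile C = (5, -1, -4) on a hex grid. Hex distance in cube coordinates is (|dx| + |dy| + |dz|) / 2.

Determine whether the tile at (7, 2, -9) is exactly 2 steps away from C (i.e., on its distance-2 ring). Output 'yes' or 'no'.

Answer: no

Derivation:
|px - cx| = |7 - 5| = 2
|py - cy| = |2 - (-1)| = 3
|pz - cz| = |-9 - (-4)| = 5
distance = (2+3+5)/2 = 10/2 = 5
radius = 2; distance != radius -> no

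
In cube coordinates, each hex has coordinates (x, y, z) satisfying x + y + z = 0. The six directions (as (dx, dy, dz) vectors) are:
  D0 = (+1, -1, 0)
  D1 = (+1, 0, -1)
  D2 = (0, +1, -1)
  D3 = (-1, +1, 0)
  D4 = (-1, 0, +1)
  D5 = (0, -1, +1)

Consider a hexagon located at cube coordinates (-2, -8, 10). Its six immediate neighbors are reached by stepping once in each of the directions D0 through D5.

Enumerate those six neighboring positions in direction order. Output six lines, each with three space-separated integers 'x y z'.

Answer: -1 -9 10
-1 -8 9
-2 -7 9
-3 -7 10
-3 -8 11
-2 -9 11

Derivation:
Center: (-2, -8, 10). Add each direction:
  D0: (-2, -8, 10) + (1, -1, 0) = (-1, -9, 10)
  D1: (-2, -8, 10) + (1, 0, -1) = (-1, -8, 9)
  D2: (-2, -8, 10) + (0, 1, -1) = (-2, -7, 9)
  D3: (-2, -8, 10) + (-1, 1, 0) = (-3, -7, 10)
  D4: (-2, -8, 10) + (-1, 0, 1) = (-3, -8, 11)
  D5: (-2, -8, 10) + (0, -1, 1) = (-2, -9, 11)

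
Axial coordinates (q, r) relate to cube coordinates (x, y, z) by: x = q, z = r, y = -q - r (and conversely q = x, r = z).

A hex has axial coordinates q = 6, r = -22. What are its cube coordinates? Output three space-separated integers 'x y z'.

x = q = 6
z = r = -22
y = -x - z = -(6) - (-22) = 16

Answer: 6 16 -22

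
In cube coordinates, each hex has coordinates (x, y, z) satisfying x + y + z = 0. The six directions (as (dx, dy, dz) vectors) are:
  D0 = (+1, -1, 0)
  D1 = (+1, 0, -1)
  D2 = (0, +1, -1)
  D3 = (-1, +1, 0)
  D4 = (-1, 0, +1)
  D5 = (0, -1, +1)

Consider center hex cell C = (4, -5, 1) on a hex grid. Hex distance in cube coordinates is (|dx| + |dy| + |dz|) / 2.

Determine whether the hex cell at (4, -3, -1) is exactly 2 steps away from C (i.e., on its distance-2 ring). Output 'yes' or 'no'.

|px - cx| = |4 - 4| = 0
|py - cy| = |-3 - (-5)| = 2
|pz - cz| = |-1 - 1| = 2
distance = (0+2+2)/2 = 4/2 = 2
radius = 2; distance == radius -> yes

Answer: yes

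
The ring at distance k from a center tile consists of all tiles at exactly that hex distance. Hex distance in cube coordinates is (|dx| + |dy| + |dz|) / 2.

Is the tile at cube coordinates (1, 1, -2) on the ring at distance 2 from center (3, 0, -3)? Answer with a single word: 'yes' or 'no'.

Answer: yes

Derivation:
|px - cx| = |1 - 3| = 2
|py - cy| = |1 - 0| = 1
|pz - cz| = |-2 - (-3)| = 1
distance = (2+1+1)/2 = 4/2 = 2
radius = 2; distance == radius -> yes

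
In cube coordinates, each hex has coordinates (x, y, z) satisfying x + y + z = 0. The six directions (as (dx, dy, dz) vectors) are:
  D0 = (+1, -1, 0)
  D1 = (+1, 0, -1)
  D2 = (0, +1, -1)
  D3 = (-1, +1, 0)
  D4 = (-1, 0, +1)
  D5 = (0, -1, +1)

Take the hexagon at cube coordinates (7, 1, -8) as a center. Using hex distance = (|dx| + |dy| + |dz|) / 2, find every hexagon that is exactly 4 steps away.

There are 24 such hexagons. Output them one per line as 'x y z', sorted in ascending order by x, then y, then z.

Answer: 3 1 -4
3 2 -5
3 3 -6
3 4 -7
3 5 -8
4 0 -4
4 5 -9
5 -1 -4
5 5 -10
6 -2 -4
6 5 -11
7 -3 -4
7 5 -12
8 -3 -5
8 4 -12
9 -3 -6
9 3 -12
10 -3 -7
10 2 -12
11 -3 -8
11 -2 -9
11 -1 -10
11 0 -11
11 1 -12

Derivation:
Walk ring at distance 4 from (7, 1, -8):
Start at center + D4*4 = (3, 1, -4)
  hex 0: (3, 1, -4)
  hex 1: (4, 0, -4)
  hex 2: (5, -1, -4)
  hex 3: (6, -2, -4)
  hex 4: (7, -3, -4)
  hex 5: (8, -3, -5)
  hex 6: (9, -3, -6)
  hex 7: (10, -3, -7)
  hex 8: (11, -3, -8)
  hex 9: (11, -2, -9)
  hex 10: (11, -1, -10)
  hex 11: (11, 0, -11)
  hex 12: (11, 1, -12)
  hex 13: (10, 2, -12)
  hex 14: (9, 3, -12)
  hex 15: (8, 4, -12)
  hex 16: (7, 5, -12)
  hex 17: (6, 5, -11)
  hex 18: (5, 5, -10)
  hex 19: (4, 5, -9)
  hex 20: (3, 5, -8)
  hex 21: (3, 4, -7)
  hex 22: (3, 3, -6)
  hex 23: (3, 2, -5)
Sorted: 24 hexes.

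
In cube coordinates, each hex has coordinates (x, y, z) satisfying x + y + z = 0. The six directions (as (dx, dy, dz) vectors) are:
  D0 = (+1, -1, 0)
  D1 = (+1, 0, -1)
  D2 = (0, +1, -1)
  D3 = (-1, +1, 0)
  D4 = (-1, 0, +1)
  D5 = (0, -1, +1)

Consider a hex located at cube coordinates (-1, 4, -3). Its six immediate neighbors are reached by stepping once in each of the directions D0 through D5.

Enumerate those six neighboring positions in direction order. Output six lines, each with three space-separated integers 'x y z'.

Answer: 0 3 -3
0 4 -4
-1 5 -4
-2 5 -3
-2 4 -2
-1 3 -2

Derivation:
Center: (-1, 4, -3). Add each direction:
  D0: (-1, 4, -3) + (1, -1, 0) = (0, 3, -3)
  D1: (-1, 4, -3) + (1, 0, -1) = (0, 4, -4)
  D2: (-1, 4, -3) + (0, 1, -1) = (-1, 5, -4)
  D3: (-1, 4, -3) + (-1, 1, 0) = (-2, 5, -3)
  D4: (-1, 4, -3) + (-1, 0, 1) = (-2, 4, -2)
  D5: (-1, 4, -3) + (0, -1, 1) = (-1, 3, -2)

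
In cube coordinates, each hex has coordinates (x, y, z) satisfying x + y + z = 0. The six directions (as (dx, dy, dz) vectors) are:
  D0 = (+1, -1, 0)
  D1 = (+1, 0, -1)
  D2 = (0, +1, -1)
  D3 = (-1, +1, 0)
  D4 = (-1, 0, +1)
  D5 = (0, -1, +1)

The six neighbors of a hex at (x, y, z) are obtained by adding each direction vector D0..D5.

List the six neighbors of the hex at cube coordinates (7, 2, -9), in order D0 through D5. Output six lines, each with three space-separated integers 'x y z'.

Center: (7, 2, -9). Add each direction:
  D0: (7, 2, -9) + (1, -1, 0) = (8, 1, -9)
  D1: (7, 2, -9) + (1, 0, -1) = (8, 2, -10)
  D2: (7, 2, -9) + (0, 1, -1) = (7, 3, -10)
  D3: (7, 2, -9) + (-1, 1, 0) = (6, 3, -9)
  D4: (7, 2, -9) + (-1, 0, 1) = (6, 2, -8)
  D5: (7, 2, -9) + (0, -1, 1) = (7, 1, -8)

Answer: 8 1 -9
8 2 -10
7 3 -10
6 3 -9
6 2 -8
7 1 -8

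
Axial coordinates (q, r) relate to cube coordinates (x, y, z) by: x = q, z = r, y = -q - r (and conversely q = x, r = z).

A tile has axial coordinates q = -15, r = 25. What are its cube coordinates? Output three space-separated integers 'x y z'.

x = q = -15
z = r = 25
y = -x - z = -(-15) - (25) = -10

Answer: -15 -10 25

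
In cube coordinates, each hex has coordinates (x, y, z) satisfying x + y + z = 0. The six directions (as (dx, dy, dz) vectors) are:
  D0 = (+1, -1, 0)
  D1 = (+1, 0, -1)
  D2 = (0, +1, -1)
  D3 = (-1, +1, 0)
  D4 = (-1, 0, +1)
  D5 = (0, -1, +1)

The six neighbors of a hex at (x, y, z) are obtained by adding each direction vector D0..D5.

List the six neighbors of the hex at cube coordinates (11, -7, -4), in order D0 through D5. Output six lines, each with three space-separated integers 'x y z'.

Center: (11, -7, -4). Add each direction:
  D0: (11, -7, -4) + (1, -1, 0) = (12, -8, -4)
  D1: (11, -7, -4) + (1, 0, -1) = (12, -7, -5)
  D2: (11, -7, -4) + (0, 1, -1) = (11, -6, -5)
  D3: (11, -7, -4) + (-1, 1, 0) = (10, -6, -4)
  D4: (11, -7, -4) + (-1, 0, 1) = (10, -7, -3)
  D5: (11, -7, -4) + (0, -1, 1) = (11, -8, -3)

Answer: 12 -8 -4
12 -7 -5
11 -6 -5
10 -6 -4
10 -7 -3
11 -8 -3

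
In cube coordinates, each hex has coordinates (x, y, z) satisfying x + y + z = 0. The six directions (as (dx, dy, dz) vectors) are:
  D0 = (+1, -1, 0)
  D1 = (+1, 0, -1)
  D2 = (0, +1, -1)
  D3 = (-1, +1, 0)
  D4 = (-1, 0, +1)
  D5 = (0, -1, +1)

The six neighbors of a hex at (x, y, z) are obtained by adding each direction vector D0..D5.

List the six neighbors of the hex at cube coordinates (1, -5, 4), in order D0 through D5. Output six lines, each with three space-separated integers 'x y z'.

Center: (1, -5, 4). Add each direction:
  D0: (1, -5, 4) + (1, -1, 0) = (2, -6, 4)
  D1: (1, -5, 4) + (1, 0, -1) = (2, -5, 3)
  D2: (1, -5, 4) + (0, 1, -1) = (1, -4, 3)
  D3: (1, -5, 4) + (-1, 1, 0) = (0, -4, 4)
  D4: (1, -5, 4) + (-1, 0, 1) = (0, -5, 5)
  D5: (1, -5, 4) + (0, -1, 1) = (1, -6, 5)

Answer: 2 -6 4
2 -5 3
1 -4 3
0 -4 4
0 -5 5
1 -6 5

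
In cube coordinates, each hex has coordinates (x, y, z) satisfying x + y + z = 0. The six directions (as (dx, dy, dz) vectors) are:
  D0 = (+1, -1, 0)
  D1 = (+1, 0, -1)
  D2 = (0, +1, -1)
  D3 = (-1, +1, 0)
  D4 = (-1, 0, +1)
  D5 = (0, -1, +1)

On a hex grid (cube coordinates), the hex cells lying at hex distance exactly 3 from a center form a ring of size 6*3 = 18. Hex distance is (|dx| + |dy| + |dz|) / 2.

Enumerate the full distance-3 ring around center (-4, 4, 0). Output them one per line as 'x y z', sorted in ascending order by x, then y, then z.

Answer: -7 4 3
-7 5 2
-7 6 1
-7 7 0
-6 3 3
-6 7 -1
-5 2 3
-5 7 -2
-4 1 3
-4 7 -3
-3 1 2
-3 6 -3
-2 1 1
-2 5 -3
-1 1 0
-1 2 -1
-1 3 -2
-1 4 -3

Derivation:
Walk ring at distance 3 from (-4, 4, 0):
Start at center + D4*3 = (-7, 4, 3)
  hex 0: (-7, 4, 3)
  hex 1: (-6, 3, 3)
  hex 2: (-5, 2, 3)
  hex 3: (-4, 1, 3)
  hex 4: (-3, 1, 2)
  hex 5: (-2, 1, 1)
  hex 6: (-1, 1, 0)
  hex 7: (-1, 2, -1)
  hex 8: (-1, 3, -2)
  hex 9: (-1, 4, -3)
  hex 10: (-2, 5, -3)
  hex 11: (-3, 6, -3)
  hex 12: (-4, 7, -3)
  hex 13: (-5, 7, -2)
  hex 14: (-6, 7, -1)
  hex 15: (-7, 7, 0)
  hex 16: (-7, 6, 1)
  hex 17: (-7, 5, 2)
Sorted: 18 hexes.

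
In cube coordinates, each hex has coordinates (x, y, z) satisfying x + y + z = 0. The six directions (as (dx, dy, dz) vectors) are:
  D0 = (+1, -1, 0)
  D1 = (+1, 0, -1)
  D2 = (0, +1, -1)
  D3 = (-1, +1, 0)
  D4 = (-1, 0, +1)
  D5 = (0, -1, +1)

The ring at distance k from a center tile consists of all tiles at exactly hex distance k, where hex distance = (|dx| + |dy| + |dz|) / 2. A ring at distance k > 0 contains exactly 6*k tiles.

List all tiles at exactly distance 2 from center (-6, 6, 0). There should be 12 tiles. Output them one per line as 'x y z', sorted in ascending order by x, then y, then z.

Answer: -8 6 2
-8 7 1
-8 8 0
-7 5 2
-7 8 -1
-6 4 2
-6 8 -2
-5 4 1
-5 7 -2
-4 4 0
-4 5 -1
-4 6 -2

Derivation:
Walk ring at distance 2 from (-6, 6, 0):
Start at center + D4*2 = (-8, 6, 2)
  hex 0: (-8, 6, 2)
  hex 1: (-7, 5, 2)
  hex 2: (-6, 4, 2)
  hex 3: (-5, 4, 1)
  hex 4: (-4, 4, 0)
  hex 5: (-4, 5, -1)
  hex 6: (-4, 6, -2)
  hex 7: (-5, 7, -2)
  hex 8: (-6, 8, -2)
  hex 9: (-7, 8, -1)
  hex 10: (-8, 8, 0)
  hex 11: (-8, 7, 1)
Sorted: 12 hexes.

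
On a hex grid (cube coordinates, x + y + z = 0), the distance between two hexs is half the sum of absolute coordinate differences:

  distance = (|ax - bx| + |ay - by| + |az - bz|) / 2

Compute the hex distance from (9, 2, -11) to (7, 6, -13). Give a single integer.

|ax - bx| = |9 - 7| = 2
|ay - by| = |2 - 6| = 4
|az - bz| = |-11 - (-13)| = 2
distance = (2 + 4 + 2) / 2 = 8 / 2 = 4

Answer: 4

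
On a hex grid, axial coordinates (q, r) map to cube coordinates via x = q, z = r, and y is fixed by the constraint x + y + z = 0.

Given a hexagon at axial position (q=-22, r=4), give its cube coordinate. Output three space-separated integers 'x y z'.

Answer: -22 18 4

Derivation:
x = q = -22
z = r = 4
y = -x - z = -(-22) - (4) = 18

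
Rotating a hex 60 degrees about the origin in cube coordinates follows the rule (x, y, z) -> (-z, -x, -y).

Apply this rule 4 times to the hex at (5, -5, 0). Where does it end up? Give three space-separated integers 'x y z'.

Answer: 0 5 -5

Derivation:
Start: (5, -5, 0)
Step 1: (5, -5, 0) -> (-(0), -(5), -(-5)) = (0, -5, 5)
Step 2: (0, -5, 5) -> (-(5), -(0), -(-5)) = (-5, 0, 5)
Step 3: (-5, 0, 5) -> (-(5), -(-5), -(0)) = (-5, 5, 0)
Step 4: (-5, 5, 0) -> (-(0), -(-5), -(5)) = (0, 5, -5)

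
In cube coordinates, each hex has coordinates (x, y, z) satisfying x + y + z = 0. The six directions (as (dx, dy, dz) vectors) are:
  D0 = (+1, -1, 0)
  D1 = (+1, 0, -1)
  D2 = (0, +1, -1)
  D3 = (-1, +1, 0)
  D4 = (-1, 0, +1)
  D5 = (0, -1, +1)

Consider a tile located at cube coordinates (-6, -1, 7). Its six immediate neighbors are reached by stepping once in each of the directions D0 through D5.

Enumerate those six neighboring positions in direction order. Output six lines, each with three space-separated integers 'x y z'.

Center: (-6, -1, 7). Add each direction:
  D0: (-6, -1, 7) + (1, -1, 0) = (-5, -2, 7)
  D1: (-6, -1, 7) + (1, 0, -1) = (-5, -1, 6)
  D2: (-6, -1, 7) + (0, 1, -1) = (-6, 0, 6)
  D3: (-6, -1, 7) + (-1, 1, 0) = (-7, 0, 7)
  D4: (-6, -1, 7) + (-1, 0, 1) = (-7, -1, 8)
  D5: (-6, -1, 7) + (0, -1, 1) = (-6, -2, 8)

Answer: -5 -2 7
-5 -1 6
-6 0 6
-7 0 7
-7 -1 8
-6 -2 8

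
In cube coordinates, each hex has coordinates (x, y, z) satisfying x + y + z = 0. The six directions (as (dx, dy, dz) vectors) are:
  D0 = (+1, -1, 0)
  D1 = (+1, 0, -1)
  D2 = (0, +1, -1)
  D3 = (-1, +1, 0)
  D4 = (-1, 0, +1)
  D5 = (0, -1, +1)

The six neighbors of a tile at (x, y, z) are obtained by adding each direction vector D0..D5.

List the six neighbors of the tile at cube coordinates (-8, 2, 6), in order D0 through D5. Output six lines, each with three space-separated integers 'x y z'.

Center: (-8, 2, 6). Add each direction:
  D0: (-8, 2, 6) + (1, -1, 0) = (-7, 1, 6)
  D1: (-8, 2, 6) + (1, 0, -1) = (-7, 2, 5)
  D2: (-8, 2, 6) + (0, 1, -1) = (-8, 3, 5)
  D3: (-8, 2, 6) + (-1, 1, 0) = (-9, 3, 6)
  D4: (-8, 2, 6) + (-1, 0, 1) = (-9, 2, 7)
  D5: (-8, 2, 6) + (0, -1, 1) = (-8, 1, 7)

Answer: -7 1 6
-7 2 5
-8 3 5
-9 3 6
-9 2 7
-8 1 7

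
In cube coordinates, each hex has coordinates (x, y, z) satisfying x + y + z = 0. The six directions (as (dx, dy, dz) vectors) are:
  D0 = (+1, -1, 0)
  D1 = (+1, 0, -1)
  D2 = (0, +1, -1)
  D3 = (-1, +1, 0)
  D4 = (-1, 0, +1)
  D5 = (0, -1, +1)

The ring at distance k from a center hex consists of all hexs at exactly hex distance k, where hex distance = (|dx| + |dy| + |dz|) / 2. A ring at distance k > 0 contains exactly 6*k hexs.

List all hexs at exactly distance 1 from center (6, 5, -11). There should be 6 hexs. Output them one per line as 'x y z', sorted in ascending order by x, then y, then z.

Answer: 5 5 -10
5 6 -11
6 4 -10
6 6 -12
7 4 -11
7 5 -12

Derivation:
Walk ring at distance 1 from (6, 5, -11):
Start at center + D4*1 = (5, 5, -10)
  hex 0: (5, 5, -10)
  hex 1: (6, 4, -10)
  hex 2: (7, 4, -11)
  hex 3: (7, 5, -12)
  hex 4: (6, 6, -12)
  hex 5: (5, 6, -11)
Sorted: 6 hexes.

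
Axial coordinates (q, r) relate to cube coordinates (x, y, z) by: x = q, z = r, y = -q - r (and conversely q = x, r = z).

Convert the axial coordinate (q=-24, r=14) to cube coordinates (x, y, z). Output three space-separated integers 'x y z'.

Answer: -24 10 14

Derivation:
x = q = -24
z = r = 14
y = -x - z = -(-24) - (14) = 10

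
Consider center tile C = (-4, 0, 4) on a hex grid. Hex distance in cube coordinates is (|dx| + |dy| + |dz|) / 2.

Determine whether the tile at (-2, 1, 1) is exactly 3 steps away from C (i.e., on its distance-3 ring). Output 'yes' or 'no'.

|px - cx| = |-2 - (-4)| = 2
|py - cy| = |1 - 0| = 1
|pz - cz| = |1 - 4| = 3
distance = (2+1+3)/2 = 6/2 = 3
radius = 3; distance == radius -> yes

Answer: yes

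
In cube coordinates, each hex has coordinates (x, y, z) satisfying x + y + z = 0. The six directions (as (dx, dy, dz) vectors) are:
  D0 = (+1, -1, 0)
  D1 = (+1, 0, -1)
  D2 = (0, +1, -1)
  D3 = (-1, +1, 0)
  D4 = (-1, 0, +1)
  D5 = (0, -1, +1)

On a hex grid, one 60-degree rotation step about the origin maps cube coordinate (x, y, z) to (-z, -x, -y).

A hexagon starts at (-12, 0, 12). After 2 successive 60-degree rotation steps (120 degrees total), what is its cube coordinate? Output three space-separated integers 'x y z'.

Answer: 0 12 -12

Derivation:
Start: (-12, 0, 12)
Step 1: (-12, 0, 12) -> (-(12), -(-12), -(0)) = (-12, 12, 0)
Step 2: (-12, 12, 0) -> (-(0), -(-12), -(12)) = (0, 12, -12)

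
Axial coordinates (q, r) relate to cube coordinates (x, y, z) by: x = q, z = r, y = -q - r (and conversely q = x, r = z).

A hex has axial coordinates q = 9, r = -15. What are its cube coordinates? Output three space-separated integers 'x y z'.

Answer: 9 6 -15

Derivation:
x = q = 9
z = r = -15
y = -x - z = -(9) - (-15) = 6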